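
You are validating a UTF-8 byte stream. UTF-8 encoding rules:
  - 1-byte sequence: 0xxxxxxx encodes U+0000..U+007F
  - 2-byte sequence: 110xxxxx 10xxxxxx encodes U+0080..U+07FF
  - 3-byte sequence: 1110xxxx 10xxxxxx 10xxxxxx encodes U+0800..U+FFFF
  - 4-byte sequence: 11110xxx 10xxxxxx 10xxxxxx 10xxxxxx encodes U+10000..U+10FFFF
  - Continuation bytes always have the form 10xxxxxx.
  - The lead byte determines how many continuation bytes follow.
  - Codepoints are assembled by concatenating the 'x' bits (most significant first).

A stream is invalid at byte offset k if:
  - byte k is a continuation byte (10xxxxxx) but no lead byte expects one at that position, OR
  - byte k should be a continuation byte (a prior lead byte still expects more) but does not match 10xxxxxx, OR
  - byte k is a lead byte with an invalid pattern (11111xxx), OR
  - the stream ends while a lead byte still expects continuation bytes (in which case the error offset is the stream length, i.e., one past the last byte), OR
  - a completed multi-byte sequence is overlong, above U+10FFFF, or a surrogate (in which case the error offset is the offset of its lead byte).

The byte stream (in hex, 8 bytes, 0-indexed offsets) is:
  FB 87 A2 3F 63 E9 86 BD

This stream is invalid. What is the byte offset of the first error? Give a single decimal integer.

Byte[0]=FB: INVALID lead byte (not 0xxx/110x/1110/11110)

Answer: 0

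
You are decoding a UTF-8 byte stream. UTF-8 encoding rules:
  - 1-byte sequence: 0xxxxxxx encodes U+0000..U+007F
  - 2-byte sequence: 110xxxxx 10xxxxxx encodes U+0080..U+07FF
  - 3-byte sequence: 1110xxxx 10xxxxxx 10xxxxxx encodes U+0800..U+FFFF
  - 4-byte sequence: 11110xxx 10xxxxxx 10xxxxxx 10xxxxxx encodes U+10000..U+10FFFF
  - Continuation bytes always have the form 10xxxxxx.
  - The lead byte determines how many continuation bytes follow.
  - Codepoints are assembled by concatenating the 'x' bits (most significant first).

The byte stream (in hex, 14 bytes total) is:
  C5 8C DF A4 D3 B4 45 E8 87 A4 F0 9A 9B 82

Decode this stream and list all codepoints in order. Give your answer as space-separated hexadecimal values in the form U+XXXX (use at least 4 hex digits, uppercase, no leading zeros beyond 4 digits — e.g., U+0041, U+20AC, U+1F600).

Byte[0]=C5: 2-byte lead, need 1 cont bytes. acc=0x5
Byte[1]=8C: continuation. acc=(acc<<6)|0x0C=0x14C
Completed: cp=U+014C (starts at byte 0)
Byte[2]=DF: 2-byte lead, need 1 cont bytes. acc=0x1F
Byte[3]=A4: continuation. acc=(acc<<6)|0x24=0x7E4
Completed: cp=U+07E4 (starts at byte 2)
Byte[4]=D3: 2-byte lead, need 1 cont bytes. acc=0x13
Byte[5]=B4: continuation. acc=(acc<<6)|0x34=0x4F4
Completed: cp=U+04F4 (starts at byte 4)
Byte[6]=45: 1-byte ASCII. cp=U+0045
Byte[7]=E8: 3-byte lead, need 2 cont bytes. acc=0x8
Byte[8]=87: continuation. acc=(acc<<6)|0x07=0x207
Byte[9]=A4: continuation. acc=(acc<<6)|0x24=0x81E4
Completed: cp=U+81E4 (starts at byte 7)
Byte[10]=F0: 4-byte lead, need 3 cont bytes. acc=0x0
Byte[11]=9A: continuation. acc=(acc<<6)|0x1A=0x1A
Byte[12]=9B: continuation. acc=(acc<<6)|0x1B=0x69B
Byte[13]=82: continuation. acc=(acc<<6)|0x02=0x1A6C2
Completed: cp=U+1A6C2 (starts at byte 10)

Answer: U+014C U+07E4 U+04F4 U+0045 U+81E4 U+1A6C2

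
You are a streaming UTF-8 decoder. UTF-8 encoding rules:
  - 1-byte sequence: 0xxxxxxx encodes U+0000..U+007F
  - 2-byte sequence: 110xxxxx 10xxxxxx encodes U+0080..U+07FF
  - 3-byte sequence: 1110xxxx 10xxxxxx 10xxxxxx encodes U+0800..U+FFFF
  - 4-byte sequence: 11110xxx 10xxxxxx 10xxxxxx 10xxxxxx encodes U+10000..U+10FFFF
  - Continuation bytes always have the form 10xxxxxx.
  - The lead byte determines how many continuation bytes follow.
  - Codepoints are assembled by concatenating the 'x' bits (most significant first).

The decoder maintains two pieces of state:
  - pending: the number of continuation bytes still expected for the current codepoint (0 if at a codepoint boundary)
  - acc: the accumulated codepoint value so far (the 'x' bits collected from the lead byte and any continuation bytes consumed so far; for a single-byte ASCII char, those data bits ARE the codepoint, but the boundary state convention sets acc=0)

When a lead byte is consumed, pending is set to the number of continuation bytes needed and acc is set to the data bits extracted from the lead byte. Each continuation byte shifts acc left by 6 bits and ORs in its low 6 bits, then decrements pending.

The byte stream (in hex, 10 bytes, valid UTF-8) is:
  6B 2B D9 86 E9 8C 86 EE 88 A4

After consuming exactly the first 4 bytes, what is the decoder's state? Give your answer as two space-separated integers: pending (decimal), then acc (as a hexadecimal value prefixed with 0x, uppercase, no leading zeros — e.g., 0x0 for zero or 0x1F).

Answer: 0 0x646

Derivation:
Byte[0]=6B: 1-byte. pending=0, acc=0x0
Byte[1]=2B: 1-byte. pending=0, acc=0x0
Byte[2]=D9: 2-byte lead. pending=1, acc=0x19
Byte[3]=86: continuation. acc=(acc<<6)|0x06=0x646, pending=0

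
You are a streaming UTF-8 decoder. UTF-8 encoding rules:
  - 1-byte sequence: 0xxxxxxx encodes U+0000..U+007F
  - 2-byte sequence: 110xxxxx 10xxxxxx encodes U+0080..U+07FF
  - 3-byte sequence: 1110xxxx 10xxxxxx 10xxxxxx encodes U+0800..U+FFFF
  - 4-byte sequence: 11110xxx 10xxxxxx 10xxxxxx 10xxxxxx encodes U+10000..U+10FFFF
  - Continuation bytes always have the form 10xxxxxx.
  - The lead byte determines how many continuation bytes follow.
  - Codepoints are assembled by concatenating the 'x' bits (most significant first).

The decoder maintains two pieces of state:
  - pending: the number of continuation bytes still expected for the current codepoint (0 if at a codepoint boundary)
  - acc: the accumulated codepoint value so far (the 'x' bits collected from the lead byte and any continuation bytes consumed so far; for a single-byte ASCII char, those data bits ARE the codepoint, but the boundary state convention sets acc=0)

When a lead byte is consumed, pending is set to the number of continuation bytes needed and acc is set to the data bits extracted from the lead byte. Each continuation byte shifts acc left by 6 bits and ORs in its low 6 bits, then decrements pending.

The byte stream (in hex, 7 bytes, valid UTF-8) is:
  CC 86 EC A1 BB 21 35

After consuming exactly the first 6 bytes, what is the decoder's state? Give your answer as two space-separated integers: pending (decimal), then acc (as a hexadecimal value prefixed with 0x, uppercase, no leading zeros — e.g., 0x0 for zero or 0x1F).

Byte[0]=CC: 2-byte lead. pending=1, acc=0xC
Byte[1]=86: continuation. acc=(acc<<6)|0x06=0x306, pending=0
Byte[2]=EC: 3-byte lead. pending=2, acc=0xC
Byte[3]=A1: continuation. acc=(acc<<6)|0x21=0x321, pending=1
Byte[4]=BB: continuation. acc=(acc<<6)|0x3B=0xC87B, pending=0
Byte[5]=21: 1-byte. pending=0, acc=0x0

Answer: 0 0x0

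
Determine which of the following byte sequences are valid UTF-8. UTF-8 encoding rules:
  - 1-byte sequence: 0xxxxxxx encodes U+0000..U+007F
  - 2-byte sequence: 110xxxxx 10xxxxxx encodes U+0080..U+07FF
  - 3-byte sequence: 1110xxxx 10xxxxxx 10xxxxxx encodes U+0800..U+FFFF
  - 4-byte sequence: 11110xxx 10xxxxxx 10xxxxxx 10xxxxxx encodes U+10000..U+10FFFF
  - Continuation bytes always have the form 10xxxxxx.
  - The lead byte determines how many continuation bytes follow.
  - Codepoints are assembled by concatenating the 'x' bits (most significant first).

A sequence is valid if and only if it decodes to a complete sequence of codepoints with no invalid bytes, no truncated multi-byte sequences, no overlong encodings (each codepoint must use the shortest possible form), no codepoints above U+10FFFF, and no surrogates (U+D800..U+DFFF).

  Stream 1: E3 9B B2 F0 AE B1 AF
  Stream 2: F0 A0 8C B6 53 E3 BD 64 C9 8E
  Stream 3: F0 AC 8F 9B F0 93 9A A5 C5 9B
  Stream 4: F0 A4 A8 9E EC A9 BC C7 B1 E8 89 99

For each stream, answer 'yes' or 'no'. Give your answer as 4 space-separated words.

Stream 1: decodes cleanly. VALID
Stream 2: error at byte offset 7. INVALID
Stream 3: decodes cleanly. VALID
Stream 4: decodes cleanly. VALID

Answer: yes no yes yes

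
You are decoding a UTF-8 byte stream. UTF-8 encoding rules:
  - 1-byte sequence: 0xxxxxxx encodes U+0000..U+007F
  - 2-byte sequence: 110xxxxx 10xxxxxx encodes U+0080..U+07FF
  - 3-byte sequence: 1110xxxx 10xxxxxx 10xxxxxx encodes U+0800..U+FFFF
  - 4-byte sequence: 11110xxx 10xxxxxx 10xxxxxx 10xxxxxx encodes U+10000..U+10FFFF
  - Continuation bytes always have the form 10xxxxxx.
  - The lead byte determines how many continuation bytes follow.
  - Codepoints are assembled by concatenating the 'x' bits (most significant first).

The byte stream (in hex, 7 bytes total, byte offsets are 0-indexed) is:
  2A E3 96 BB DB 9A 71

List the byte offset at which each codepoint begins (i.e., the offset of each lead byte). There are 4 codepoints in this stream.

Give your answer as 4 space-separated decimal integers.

Answer: 0 1 4 6

Derivation:
Byte[0]=2A: 1-byte ASCII. cp=U+002A
Byte[1]=E3: 3-byte lead, need 2 cont bytes. acc=0x3
Byte[2]=96: continuation. acc=(acc<<6)|0x16=0xD6
Byte[3]=BB: continuation. acc=(acc<<6)|0x3B=0x35BB
Completed: cp=U+35BB (starts at byte 1)
Byte[4]=DB: 2-byte lead, need 1 cont bytes. acc=0x1B
Byte[5]=9A: continuation. acc=(acc<<6)|0x1A=0x6DA
Completed: cp=U+06DA (starts at byte 4)
Byte[6]=71: 1-byte ASCII. cp=U+0071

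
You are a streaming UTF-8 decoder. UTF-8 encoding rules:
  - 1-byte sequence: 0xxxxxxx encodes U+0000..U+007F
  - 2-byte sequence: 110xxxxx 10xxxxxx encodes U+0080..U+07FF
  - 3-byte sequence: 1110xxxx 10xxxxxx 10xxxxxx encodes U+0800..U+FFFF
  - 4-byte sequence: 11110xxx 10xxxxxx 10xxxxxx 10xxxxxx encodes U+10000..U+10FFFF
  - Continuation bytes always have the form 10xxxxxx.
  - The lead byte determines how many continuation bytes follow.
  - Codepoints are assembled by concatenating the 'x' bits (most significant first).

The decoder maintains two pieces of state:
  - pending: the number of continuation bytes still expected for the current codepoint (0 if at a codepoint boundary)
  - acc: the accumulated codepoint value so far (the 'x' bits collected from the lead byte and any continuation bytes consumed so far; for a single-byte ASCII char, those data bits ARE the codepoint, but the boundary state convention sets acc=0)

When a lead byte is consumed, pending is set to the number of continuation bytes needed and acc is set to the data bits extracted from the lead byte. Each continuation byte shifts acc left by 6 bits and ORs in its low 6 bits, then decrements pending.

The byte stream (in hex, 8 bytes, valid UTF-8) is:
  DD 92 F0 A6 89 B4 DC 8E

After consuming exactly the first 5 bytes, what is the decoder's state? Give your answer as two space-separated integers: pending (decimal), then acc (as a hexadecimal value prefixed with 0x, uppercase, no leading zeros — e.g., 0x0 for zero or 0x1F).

Answer: 1 0x989

Derivation:
Byte[0]=DD: 2-byte lead. pending=1, acc=0x1D
Byte[1]=92: continuation. acc=(acc<<6)|0x12=0x752, pending=0
Byte[2]=F0: 4-byte lead. pending=3, acc=0x0
Byte[3]=A6: continuation. acc=(acc<<6)|0x26=0x26, pending=2
Byte[4]=89: continuation. acc=(acc<<6)|0x09=0x989, pending=1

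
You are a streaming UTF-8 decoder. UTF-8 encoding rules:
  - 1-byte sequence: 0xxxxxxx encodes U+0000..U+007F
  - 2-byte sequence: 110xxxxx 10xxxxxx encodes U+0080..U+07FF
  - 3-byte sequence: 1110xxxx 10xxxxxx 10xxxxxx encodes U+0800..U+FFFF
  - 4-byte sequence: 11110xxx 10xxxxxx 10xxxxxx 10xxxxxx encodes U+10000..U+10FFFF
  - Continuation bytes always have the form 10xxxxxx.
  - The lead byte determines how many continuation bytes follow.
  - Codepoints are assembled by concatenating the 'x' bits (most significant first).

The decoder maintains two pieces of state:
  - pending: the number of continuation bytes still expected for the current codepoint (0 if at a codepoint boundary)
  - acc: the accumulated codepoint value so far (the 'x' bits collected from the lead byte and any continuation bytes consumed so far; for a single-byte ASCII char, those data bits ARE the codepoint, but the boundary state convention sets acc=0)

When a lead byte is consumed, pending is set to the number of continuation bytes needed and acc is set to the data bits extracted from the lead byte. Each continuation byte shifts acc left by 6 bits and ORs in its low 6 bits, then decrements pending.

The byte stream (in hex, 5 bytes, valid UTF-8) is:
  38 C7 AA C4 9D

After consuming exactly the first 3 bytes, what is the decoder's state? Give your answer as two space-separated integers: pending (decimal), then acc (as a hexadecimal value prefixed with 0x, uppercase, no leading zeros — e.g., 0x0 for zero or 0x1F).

Byte[0]=38: 1-byte. pending=0, acc=0x0
Byte[1]=C7: 2-byte lead. pending=1, acc=0x7
Byte[2]=AA: continuation. acc=(acc<<6)|0x2A=0x1EA, pending=0

Answer: 0 0x1EA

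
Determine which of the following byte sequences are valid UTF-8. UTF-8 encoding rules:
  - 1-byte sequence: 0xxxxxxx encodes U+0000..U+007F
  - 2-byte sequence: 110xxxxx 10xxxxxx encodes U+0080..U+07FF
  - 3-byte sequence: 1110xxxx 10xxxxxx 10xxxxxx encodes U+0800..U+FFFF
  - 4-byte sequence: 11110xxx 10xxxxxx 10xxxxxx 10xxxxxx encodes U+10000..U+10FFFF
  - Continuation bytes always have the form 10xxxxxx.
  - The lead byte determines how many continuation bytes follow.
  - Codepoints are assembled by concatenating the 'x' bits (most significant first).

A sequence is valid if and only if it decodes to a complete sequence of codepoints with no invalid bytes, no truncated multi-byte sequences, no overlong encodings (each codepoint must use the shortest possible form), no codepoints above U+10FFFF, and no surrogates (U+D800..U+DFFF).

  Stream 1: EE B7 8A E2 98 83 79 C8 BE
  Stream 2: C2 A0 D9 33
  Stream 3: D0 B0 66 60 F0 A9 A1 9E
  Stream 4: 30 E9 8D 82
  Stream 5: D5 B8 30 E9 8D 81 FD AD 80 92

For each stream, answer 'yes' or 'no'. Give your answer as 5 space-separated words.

Answer: yes no yes yes no

Derivation:
Stream 1: decodes cleanly. VALID
Stream 2: error at byte offset 3. INVALID
Stream 3: decodes cleanly. VALID
Stream 4: decodes cleanly. VALID
Stream 5: error at byte offset 6. INVALID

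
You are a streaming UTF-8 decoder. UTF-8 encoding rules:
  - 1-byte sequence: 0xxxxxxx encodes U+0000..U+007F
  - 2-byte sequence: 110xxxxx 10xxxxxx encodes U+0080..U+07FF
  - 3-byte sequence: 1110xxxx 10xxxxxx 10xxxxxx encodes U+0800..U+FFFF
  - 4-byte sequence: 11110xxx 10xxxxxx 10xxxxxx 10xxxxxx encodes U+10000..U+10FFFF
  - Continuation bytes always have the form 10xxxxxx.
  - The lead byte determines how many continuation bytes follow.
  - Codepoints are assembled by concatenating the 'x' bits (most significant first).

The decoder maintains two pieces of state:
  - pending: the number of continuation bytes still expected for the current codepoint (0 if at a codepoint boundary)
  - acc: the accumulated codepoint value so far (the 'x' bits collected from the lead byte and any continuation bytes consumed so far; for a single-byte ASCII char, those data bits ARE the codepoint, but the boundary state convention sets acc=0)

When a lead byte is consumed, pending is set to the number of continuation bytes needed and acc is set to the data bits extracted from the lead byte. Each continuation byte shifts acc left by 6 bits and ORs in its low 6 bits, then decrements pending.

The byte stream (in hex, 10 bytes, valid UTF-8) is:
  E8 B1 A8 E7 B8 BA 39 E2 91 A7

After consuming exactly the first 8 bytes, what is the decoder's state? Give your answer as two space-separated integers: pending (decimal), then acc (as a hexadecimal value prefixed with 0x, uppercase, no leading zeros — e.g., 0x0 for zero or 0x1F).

Byte[0]=E8: 3-byte lead. pending=2, acc=0x8
Byte[1]=B1: continuation. acc=(acc<<6)|0x31=0x231, pending=1
Byte[2]=A8: continuation. acc=(acc<<6)|0x28=0x8C68, pending=0
Byte[3]=E7: 3-byte lead. pending=2, acc=0x7
Byte[4]=B8: continuation. acc=(acc<<6)|0x38=0x1F8, pending=1
Byte[5]=BA: continuation. acc=(acc<<6)|0x3A=0x7E3A, pending=0
Byte[6]=39: 1-byte. pending=0, acc=0x0
Byte[7]=E2: 3-byte lead. pending=2, acc=0x2

Answer: 2 0x2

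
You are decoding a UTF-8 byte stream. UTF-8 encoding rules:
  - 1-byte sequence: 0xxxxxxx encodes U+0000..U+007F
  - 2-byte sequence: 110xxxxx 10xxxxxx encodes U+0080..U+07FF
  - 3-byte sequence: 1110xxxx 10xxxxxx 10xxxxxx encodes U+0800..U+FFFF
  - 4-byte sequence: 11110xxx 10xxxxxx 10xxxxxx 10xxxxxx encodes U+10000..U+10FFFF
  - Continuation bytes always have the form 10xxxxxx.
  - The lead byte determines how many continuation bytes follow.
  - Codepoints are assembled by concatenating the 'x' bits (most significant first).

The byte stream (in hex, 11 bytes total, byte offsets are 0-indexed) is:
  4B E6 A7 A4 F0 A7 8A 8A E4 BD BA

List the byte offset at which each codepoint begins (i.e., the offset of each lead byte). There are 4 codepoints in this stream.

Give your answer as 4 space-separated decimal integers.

Byte[0]=4B: 1-byte ASCII. cp=U+004B
Byte[1]=E6: 3-byte lead, need 2 cont bytes. acc=0x6
Byte[2]=A7: continuation. acc=(acc<<6)|0x27=0x1A7
Byte[3]=A4: continuation. acc=(acc<<6)|0x24=0x69E4
Completed: cp=U+69E4 (starts at byte 1)
Byte[4]=F0: 4-byte lead, need 3 cont bytes. acc=0x0
Byte[5]=A7: continuation. acc=(acc<<6)|0x27=0x27
Byte[6]=8A: continuation. acc=(acc<<6)|0x0A=0x9CA
Byte[7]=8A: continuation. acc=(acc<<6)|0x0A=0x2728A
Completed: cp=U+2728A (starts at byte 4)
Byte[8]=E4: 3-byte lead, need 2 cont bytes. acc=0x4
Byte[9]=BD: continuation. acc=(acc<<6)|0x3D=0x13D
Byte[10]=BA: continuation. acc=(acc<<6)|0x3A=0x4F7A
Completed: cp=U+4F7A (starts at byte 8)

Answer: 0 1 4 8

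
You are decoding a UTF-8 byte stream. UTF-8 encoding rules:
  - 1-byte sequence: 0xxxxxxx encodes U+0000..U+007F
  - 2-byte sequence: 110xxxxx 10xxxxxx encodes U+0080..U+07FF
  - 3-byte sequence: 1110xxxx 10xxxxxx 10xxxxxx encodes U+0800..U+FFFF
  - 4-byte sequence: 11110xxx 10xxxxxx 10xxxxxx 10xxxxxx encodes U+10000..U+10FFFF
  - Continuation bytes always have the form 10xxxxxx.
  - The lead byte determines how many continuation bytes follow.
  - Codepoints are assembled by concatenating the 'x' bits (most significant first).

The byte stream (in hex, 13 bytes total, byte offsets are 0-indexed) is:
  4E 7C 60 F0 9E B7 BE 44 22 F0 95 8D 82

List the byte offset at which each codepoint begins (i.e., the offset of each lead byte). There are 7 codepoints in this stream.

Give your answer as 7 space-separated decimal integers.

Byte[0]=4E: 1-byte ASCII. cp=U+004E
Byte[1]=7C: 1-byte ASCII. cp=U+007C
Byte[2]=60: 1-byte ASCII. cp=U+0060
Byte[3]=F0: 4-byte lead, need 3 cont bytes. acc=0x0
Byte[4]=9E: continuation. acc=(acc<<6)|0x1E=0x1E
Byte[5]=B7: continuation. acc=(acc<<6)|0x37=0x7B7
Byte[6]=BE: continuation. acc=(acc<<6)|0x3E=0x1EDFE
Completed: cp=U+1EDFE (starts at byte 3)
Byte[7]=44: 1-byte ASCII. cp=U+0044
Byte[8]=22: 1-byte ASCII. cp=U+0022
Byte[9]=F0: 4-byte lead, need 3 cont bytes. acc=0x0
Byte[10]=95: continuation. acc=(acc<<6)|0x15=0x15
Byte[11]=8D: continuation. acc=(acc<<6)|0x0D=0x54D
Byte[12]=82: continuation. acc=(acc<<6)|0x02=0x15342
Completed: cp=U+15342 (starts at byte 9)

Answer: 0 1 2 3 7 8 9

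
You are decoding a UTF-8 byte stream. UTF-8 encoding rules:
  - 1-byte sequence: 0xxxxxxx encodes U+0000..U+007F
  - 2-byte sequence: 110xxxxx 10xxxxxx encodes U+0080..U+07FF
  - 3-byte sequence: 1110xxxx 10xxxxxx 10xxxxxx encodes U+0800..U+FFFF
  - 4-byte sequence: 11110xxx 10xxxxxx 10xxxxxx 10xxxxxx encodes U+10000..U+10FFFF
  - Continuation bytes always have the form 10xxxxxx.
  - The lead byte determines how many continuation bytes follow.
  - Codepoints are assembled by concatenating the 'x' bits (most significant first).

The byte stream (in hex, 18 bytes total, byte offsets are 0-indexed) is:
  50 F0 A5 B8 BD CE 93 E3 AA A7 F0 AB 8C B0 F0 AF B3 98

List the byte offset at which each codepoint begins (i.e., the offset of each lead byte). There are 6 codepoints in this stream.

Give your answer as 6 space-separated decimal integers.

Byte[0]=50: 1-byte ASCII. cp=U+0050
Byte[1]=F0: 4-byte lead, need 3 cont bytes. acc=0x0
Byte[2]=A5: continuation. acc=(acc<<6)|0x25=0x25
Byte[3]=B8: continuation. acc=(acc<<6)|0x38=0x978
Byte[4]=BD: continuation. acc=(acc<<6)|0x3D=0x25E3D
Completed: cp=U+25E3D (starts at byte 1)
Byte[5]=CE: 2-byte lead, need 1 cont bytes. acc=0xE
Byte[6]=93: continuation. acc=(acc<<6)|0x13=0x393
Completed: cp=U+0393 (starts at byte 5)
Byte[7]=E3: 3-byte lead, need 2 cont bytes. acc=0x3
Byte[8]=AA: continuation. acc=(acc<<6)|0x2A=0xEA
Byte[9]=A7: continuation. acc=(acc<<6)|0x27=0x3AA7
Completed: cp=U+3AA7 (starts at byte 7)
Byte[10]=F0: 4-byte lead, need 3 cont bytes. acc=0x0
Byte[11]=AB: continuation. acc=(acc<<6)|0x2B=0x2B
Byte[12]=8C: continuation. acc=(acc<<6)|0x0C=0xACC
Byte[13]=B0: continuation. acc=(acc<<6)|0x30=0x2B330
Completed: cp=U+2B330 (starts at byte 10)
Byte[14]=F0: 4-byte lead, need 3 cont bytes. acc=0x0
Byte[15]=AF: continuation. acc=(acc<<6)|0x2F=0x2F
Byte[16]=B3: continuation. acc=(acc<<6)|0x33=0xBF3
Byte[17]=98: continuation. acc=(acc<<6)|0x18=0x2FCD8
Completed: cp=U+2FCD8 (starts at byte 14)

Answer: 0 1 5 7 10 14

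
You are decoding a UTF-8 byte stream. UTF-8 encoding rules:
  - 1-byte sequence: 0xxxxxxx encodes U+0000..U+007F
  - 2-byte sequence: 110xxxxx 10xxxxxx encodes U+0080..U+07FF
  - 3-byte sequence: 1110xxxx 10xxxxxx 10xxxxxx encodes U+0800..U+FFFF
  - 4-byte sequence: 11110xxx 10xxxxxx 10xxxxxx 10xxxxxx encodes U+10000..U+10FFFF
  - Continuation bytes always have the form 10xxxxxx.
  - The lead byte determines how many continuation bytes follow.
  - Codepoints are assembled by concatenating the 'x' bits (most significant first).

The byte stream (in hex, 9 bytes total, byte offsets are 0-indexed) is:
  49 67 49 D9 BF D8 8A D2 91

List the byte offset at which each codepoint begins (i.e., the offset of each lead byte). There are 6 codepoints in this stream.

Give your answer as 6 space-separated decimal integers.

Byte[0]=49: 1-byte ASCII. cp=U+0049
Byte[1]=67: 1-byte ASCII. cp=U+0067
Byte[2]=49: 1-byte ASCII. cp=U+0049
Byte[3]=D9: 2-byte lead, need 1 cont bytes. acc=0x19
Byte[4]=BF: continuation. acc=(acc<<6)|0x3F=0x67F
Completed: cp=U+067F (starts at byte 3)
Byte[5]=D8: 2-byte lead, need 1 cont bytes. acc=0x18
Byte[6]=8A: continuation. acc=(acc<<6)|0x0A=0x60A
Completed: cp=U+060A (starts at byte 5)
Byte[7]=D2: 2-byte lead, need 1 cont bytes. acc=0x12
Byte[8]=91: continuation. acc=(acc<<6)|0x11=0x491
Completed: cp=U+0491 (starts at byte 7)

Answer: 0 1 2 3 5 7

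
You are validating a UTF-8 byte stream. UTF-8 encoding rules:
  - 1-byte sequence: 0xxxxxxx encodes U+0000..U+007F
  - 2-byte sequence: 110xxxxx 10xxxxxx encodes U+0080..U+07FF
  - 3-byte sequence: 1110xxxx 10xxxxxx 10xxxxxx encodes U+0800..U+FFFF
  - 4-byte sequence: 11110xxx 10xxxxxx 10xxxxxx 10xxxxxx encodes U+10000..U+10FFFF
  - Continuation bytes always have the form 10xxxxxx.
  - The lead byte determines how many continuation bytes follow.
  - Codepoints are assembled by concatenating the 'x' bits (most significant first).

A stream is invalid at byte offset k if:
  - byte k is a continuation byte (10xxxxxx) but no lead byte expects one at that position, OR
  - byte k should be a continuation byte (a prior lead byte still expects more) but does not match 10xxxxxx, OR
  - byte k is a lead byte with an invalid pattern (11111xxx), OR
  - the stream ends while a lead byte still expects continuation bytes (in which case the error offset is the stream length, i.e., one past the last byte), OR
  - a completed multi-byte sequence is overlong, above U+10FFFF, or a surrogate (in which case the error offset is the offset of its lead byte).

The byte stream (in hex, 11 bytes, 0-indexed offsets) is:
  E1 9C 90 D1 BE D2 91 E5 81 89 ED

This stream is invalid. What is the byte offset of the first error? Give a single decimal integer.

Answer: 11

Derivation:
Byte[0]=E1: 3-byte lead, need 2 cont bytes. acc=0x1
Byte[1]=9C: continuation. acc=(acc<<6)|0x1C=0x5C
Byte[2]=90: continuation. acc=(acc<<6)|0x10=0x1710
Completed: cp=U+1710 (starts at byte 0)
Byte[3]=D1: 2-byte lead, need 1 cont bytes. acc=0x11
Byte[4]=BE: continuation. acc=(acc<<6)|0x3E=0x47E
Completed: cp=U+047E (starts at byte 3)
Byte[5]=D2: 2-byte lead, need 1 cont bytes. acc=0x12
Byte[6]=91: continuation. acc=(acc<<6)|0x11=0x491
Completed: cp=U+0491 (starts at byte 5)
Byte[7]=E5: 3-byte lead, need 2 cont bytes. acc=0x5
Byte[8]=81: continuation. acc=(acc<<6)|0x01=0x141
Byte[9]=89: continuation. acc=(acc<<6)|0x09=0x5049
Completed: cp=U+5049 (starts at byte 7)
Byte[10]=ED: 3-byte lead, need 2 cont bytes. acc=0xD
Byte[11]: stream ended, expected continuation. INVALID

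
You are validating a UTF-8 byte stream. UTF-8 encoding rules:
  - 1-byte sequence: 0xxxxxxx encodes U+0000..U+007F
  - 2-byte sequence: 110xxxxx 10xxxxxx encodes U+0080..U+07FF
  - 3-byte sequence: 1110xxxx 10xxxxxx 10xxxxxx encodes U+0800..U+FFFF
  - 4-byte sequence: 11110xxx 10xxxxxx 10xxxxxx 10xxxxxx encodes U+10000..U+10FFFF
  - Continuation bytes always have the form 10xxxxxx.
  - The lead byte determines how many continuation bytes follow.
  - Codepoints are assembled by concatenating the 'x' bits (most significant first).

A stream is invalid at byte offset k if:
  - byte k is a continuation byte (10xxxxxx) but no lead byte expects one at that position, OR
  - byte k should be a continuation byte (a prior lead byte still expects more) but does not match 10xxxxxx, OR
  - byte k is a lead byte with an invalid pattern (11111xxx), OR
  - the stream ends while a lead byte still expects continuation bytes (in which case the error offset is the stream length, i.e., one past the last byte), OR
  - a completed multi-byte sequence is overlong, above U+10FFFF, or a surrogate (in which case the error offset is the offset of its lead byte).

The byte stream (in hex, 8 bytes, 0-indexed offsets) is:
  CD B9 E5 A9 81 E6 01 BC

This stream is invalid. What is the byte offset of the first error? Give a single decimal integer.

Byte[0]=CD: 2-byte lead, need 1 cont bytes. acc=0xD
Byte[1]=B9: continuation. acc=(acc<<6)|0x39=0x379
Completed: cp=U+0379 (starts at byte 0)
Byte[2]=E5: 3-byte lead, need 2 cont bytes. acc=0x5
Byte[3]=A9: continuation. acc=(acc<<6)|0x29=0x169
Byte[4]=81: continuation. acc=(acc<<6)|0x01=0x5A41
Completed: cp=U+5A41 (starts at byte 2)
Byte[5]=E6: 3-byte lead, need 2 cont bytes. acc=0x6
Byte[6]=01: expected 10xxxxxx continuation. INVALID

Answer: 6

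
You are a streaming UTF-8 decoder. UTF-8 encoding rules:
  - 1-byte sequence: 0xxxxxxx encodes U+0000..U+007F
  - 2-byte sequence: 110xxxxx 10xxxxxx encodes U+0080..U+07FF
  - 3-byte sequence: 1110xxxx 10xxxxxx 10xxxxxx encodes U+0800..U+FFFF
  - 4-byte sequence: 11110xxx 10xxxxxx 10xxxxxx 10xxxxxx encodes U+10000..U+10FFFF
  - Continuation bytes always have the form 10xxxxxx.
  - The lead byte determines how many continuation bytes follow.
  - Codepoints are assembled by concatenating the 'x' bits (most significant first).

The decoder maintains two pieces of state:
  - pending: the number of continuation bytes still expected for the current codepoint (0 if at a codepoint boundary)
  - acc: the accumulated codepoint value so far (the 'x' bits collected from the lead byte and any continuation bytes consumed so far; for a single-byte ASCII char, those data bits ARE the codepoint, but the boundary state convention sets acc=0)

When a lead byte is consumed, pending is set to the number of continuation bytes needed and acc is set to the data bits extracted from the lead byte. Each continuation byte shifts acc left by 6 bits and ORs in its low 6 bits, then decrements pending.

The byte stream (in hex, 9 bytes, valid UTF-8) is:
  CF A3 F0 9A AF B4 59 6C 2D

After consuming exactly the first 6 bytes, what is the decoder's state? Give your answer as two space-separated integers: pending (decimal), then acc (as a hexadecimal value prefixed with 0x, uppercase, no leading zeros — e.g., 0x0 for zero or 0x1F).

Answer: 0 0x1ABF4

Derivation:
Byte[0]=CF: 2-byte lead. pending=1, acc=0xF
Byte[1]=A3: continuation. acc=(acc<<6)|0x23=0x3E3, pending=0
Byte[2]=F0: 4-byte lead. pending=3, acc=0x0
Byte[3]=9A: continuation. acc=(acc<<6)|0x1A=0x1A, pending=2
Byte[4]=AF: continuation. acc=(acc<<6)|0x2F=0x6AF, pending=1
Byte[5]=B4: continuation. acc=(acc<<6)|0x34=0x1ABF4, pending=0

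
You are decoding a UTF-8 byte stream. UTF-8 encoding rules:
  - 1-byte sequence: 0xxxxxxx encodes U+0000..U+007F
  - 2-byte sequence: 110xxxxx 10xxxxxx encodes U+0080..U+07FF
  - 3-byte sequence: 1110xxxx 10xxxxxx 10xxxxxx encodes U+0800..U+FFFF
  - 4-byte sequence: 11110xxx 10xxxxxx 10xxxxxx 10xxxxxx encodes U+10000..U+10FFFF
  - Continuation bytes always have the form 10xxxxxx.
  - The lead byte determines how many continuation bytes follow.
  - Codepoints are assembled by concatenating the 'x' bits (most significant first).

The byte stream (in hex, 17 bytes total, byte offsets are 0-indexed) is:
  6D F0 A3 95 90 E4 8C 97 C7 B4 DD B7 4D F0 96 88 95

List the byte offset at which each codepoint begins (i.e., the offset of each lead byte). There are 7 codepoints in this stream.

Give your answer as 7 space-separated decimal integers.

Byte[0]=6D: 1-byte ASCII. cp=U+006D
Byte[1]=F0: 4-byte lead, need 3 cont bytes. acc=0x0
Byte[2]=A3: continuation. acc=(acc<<6)|0x23=0x23
Byte[3]=95: continuation. acc=(acc<<6)|0x15=0x8D5
Byte[4]=90: continuation. acc=(acc<<6)|0x10=0x23550
Completed: cp=U+23550 (starts at byte 1)
Byte[5]=E4: 3-byte lead, need 2 cont bytes. acc=0x4
Byte[6]=8C: continuation. acc=(acc<<6)|0x0C=0x10C
Byte[7]=97: continuation. acc=(acc<<6)|0x17=0x4317
Completed: cp=U+4317 (starts at byte 5)
Byte[8]=C7: 2-byte lead, need 1 cont bytes. acc=0x7
Byte[9]=B4: continuation. acc=(acc<<6)|0x34=0x1F4
Completed: cp=U+01F4 (starts at byte 8)
Byte[10]=DD: 2-byte lead, need 1 cont bytes. acc=0x1D
Byte[11]=B7: continuation. acc=(acc<<6)|0x37=0x777
Completed: cp=U+0777 (starts at byte 10)
Byte[12]=4D: 1-byte ASCII. cp=U+004D
Byte[13]=F0: 4-byte lead, need 3 cont bytes. acc=0x0
Byte[14]=96: continuation. acc=(acc<<6)|0x16=0x16
Byte[15]=88: continuation. acc=(acc<<6)|0x08=0x588
Byte[16]=95: continuation. acc=(acc<<6)|0x15=0x16215
Completed: cp=U+16215 (starts at byte 13)

Answer: 0 1 5 8 10 12 13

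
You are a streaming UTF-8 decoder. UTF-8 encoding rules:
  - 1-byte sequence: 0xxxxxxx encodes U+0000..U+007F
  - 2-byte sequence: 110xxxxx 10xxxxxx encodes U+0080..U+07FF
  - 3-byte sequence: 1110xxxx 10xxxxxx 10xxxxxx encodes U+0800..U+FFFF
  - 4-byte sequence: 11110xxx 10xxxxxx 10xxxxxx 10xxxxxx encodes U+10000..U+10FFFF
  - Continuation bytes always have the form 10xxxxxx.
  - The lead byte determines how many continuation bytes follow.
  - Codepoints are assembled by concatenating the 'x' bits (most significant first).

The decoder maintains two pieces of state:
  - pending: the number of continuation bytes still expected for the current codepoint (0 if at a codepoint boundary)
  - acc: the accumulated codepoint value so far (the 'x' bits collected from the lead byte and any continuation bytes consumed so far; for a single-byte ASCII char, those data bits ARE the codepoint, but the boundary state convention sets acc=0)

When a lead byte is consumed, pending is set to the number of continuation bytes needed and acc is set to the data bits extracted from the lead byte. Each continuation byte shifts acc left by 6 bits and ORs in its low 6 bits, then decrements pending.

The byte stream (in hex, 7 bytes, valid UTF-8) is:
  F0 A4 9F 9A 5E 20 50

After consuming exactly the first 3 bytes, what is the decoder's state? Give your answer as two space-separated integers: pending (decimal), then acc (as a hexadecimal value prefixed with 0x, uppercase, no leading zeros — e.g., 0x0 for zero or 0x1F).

Answer: 1 0x91F

Derivation:
Byte[0]=F0: 4-byte lead. pending=3, acc=0x0
Byte[1]=A4: continuation. acc=(acc<<6)|0x24=0x24, pending=2
Byte[2]=9F: continuation. acc=(acc<<6)|0x1F=0x91F, pending=1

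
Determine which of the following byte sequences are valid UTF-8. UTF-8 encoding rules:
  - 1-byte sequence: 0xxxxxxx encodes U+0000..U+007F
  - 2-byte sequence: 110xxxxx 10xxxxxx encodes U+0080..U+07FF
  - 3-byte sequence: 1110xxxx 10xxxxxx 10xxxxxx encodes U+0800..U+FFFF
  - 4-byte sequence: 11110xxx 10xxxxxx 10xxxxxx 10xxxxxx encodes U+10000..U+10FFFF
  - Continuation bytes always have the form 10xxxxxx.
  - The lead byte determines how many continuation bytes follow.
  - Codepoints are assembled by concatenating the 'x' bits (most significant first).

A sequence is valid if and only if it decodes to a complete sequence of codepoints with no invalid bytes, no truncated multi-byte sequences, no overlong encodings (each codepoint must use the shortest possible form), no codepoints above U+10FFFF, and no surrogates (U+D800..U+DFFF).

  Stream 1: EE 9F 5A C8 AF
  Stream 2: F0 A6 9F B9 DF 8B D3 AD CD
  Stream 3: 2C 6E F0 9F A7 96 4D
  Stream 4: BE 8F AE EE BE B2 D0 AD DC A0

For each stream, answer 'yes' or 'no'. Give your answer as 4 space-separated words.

Answer: no no yes no

Derivation:
Stream 1: error at byte offset 2. INVALID
Stream 2: error at byte offset 9. INVALID
Stream 3: decodes cleanly. VALID
Stream 4: error at byte offset 0. INVALID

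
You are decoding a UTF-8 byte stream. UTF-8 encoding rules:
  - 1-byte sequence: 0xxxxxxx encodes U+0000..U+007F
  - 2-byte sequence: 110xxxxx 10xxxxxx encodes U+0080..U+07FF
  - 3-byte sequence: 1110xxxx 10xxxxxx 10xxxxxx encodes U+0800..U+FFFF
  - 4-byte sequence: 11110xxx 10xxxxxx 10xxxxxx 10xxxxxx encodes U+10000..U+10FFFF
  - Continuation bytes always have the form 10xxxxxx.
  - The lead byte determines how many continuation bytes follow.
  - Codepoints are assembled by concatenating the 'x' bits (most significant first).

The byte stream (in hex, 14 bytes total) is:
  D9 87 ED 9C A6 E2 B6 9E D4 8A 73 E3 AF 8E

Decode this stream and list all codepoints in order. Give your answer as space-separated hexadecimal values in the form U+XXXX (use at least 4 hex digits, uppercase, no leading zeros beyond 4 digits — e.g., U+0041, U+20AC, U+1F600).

Byte[0]=D9: 2-byte lead, need 1 cont bytes. acc=0x19
Byte[1]=87: continuation. acc=(acc<<6)|0x07=0x647
Completed: cp=U+0647 (starts at byte 0)
Byte[2]=ED: 3-byte lead, need 2 cont bytes. acc=0xD
Byte[3]=9C: continuation. acc=(acc<<6)|0x1C=0x35C
Byte[4]=A6: continuation. acc=(acc<<6)|0x26=0xD726
Completed: cp=U+D726 (starts at byte 2)
Byte[5]=E2: 3-byte lead, need 2 cont bytes. acc=0x2
Byte[6]=B6: continuation. acc=(acc<<6)|0x36=0xB6
Byte[7]=9E: continuation. acc=(acc<<6)|0x1E=0x2D9E
Completed: cp=U+2D9E (starts at byte 5)
Byte[8]=D4: 2-byte lead, need 1 cont bytes. acc=0x14
Byte[9]=8A: continuation. acc=(acc<<6)|0x0A=0x50A
Completed: cp=U+050A (starts at byte 8)
Byte[10]=73: 1-byte ASCII. cp=U+0073
Byte[11]=E3: 3-byte lead, need 2 cont bytes. acc=0x3
Byte[12]=AF: continuation. acc=(acc<<6)|0x2F=0xEF
Byte[13]=8E: continuation. acc=(acc<<6)|0x0E=0x3BCE
Completed: cp=U+3BCE (starts at byte 11)

Answer: U+0647 U+D726 U+2D9E U+050A U+0073 U+3BCE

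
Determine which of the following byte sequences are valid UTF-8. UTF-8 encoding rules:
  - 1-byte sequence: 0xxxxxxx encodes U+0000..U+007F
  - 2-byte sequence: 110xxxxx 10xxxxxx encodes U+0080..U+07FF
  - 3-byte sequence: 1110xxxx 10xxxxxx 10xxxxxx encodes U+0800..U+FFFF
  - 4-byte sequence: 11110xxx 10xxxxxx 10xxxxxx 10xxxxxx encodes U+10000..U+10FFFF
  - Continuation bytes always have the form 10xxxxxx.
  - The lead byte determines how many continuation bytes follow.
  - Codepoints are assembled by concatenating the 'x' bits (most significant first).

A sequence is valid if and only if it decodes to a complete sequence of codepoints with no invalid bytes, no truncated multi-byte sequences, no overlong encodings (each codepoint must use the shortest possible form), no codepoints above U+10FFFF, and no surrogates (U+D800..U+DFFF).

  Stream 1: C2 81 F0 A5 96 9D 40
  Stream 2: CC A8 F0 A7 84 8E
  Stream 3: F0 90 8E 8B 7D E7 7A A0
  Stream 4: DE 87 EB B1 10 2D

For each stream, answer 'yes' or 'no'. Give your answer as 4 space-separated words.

Answer: yes yes no no

Derivation:
Stream 1: decodes cleanly. VALID
Stream 2: decodes cleanly. VALID
Stream 3: error at byte offset 6. INVALID
Stream 4: error at byte offset 4. INVALID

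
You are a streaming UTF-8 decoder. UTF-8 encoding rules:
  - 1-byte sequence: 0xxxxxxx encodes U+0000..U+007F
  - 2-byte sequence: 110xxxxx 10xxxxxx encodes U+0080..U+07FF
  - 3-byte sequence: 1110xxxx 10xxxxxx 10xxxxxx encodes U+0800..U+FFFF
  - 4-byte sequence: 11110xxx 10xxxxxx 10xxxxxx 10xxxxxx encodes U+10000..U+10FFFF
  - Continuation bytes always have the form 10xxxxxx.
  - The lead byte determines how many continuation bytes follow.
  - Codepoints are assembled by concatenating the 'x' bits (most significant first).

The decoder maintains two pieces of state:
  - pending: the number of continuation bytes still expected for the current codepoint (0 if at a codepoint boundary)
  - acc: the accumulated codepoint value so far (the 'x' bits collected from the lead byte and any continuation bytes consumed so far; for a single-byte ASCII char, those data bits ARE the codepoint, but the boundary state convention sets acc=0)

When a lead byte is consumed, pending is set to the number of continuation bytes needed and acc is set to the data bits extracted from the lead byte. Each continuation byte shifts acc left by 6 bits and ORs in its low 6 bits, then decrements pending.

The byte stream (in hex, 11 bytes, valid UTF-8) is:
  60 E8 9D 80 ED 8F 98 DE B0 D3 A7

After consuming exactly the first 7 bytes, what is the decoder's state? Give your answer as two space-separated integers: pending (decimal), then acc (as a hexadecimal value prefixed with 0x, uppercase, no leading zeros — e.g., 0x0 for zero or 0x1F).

Answer: 0 0xD3D8

Derivation:
Byte[0]=60: 1-byte. pending=0, acc=0x0
Byte[1]=E8: 3-byte lead. pending=2, acc=0x8
Byte[2]=9D: continuation. acc=(acc<<6)|0x1D=0x21D, pending=1
Byte[3]=80: continuation. acc=(acc<<6)|0x00=0x8740, pending=0
Byte[4]=ED: 3-byte lead. pending=2, acc=0xD
Byte[5]=8F: continuation. acc=(acc<<6)|0x0F=0x34F, pending=1
Byte[6]=98: continuation. acc=(acc<<6)|0x18=0xD3D8, pending=0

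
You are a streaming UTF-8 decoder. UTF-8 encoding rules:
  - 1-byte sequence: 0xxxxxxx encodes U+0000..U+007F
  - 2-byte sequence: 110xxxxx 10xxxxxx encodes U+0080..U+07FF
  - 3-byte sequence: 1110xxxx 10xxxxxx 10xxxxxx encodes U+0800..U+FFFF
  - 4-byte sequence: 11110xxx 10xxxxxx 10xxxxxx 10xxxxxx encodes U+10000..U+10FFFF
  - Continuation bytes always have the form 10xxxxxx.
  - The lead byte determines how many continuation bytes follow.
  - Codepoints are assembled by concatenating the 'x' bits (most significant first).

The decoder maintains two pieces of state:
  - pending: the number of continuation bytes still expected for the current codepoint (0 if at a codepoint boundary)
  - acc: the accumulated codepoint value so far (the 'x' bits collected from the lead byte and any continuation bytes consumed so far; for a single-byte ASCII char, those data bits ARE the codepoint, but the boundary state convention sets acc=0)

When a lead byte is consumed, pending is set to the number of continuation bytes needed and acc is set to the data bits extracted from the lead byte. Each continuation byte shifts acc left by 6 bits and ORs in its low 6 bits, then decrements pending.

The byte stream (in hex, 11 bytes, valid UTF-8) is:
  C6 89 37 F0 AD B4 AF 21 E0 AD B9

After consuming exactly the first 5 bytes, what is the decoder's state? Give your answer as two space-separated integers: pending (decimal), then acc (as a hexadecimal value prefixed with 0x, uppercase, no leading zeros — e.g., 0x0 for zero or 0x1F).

Answer: 2 0x2D

Derivation:
Byte[0]=C6: 2-byte lead. pending=1, acc=0x6
Byte[1]=89: continuation. acc=(acc<<6)|0x09=0x189, pending=0
Byte[2]=37: 1-byte. pending=0, acc=0x0
Byte[3]=F0: 4-byte lead. pending=3, acc=0x0
Byte[4]=AD: continuation. acc=(acc<<6)|0x2D=0x2D, pending=2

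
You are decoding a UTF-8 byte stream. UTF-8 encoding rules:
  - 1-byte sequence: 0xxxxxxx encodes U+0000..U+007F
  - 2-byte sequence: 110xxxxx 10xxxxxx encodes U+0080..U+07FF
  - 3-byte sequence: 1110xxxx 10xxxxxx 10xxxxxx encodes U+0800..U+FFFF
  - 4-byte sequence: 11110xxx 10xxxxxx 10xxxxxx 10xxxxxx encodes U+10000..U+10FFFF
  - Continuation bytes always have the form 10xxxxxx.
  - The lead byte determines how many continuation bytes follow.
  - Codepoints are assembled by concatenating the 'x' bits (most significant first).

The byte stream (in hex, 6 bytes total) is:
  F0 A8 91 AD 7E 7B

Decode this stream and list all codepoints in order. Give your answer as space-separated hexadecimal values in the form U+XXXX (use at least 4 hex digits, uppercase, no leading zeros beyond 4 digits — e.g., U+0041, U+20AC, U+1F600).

Answer: U+2846D U+007E U+007B

Derivation:
Byte[0]=F0: 4-byte lead, need 3 cont bytes. acc=0x0
Byte[1]=A8: continuation. acc=(acc<<6)|0x28=0x28
Byte[2]=91: continuation. acc=(acc<<6)|0x11=0xA11
Byte[3]=AD: continuation. acc=(acc<<6)|0x2D=0x2846D
Completed: cp=U+2846D (starts at byte 0)
Byte[4]=7E: 1-byte ASCII. cp=U+007E
Byte[5]=7B: 1-byte ASCII. cp=U+007B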